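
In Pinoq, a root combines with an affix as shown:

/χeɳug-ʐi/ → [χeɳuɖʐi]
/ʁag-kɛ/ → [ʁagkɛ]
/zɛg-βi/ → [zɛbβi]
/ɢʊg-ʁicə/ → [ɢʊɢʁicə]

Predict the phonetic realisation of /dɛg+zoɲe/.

The data show regressive place assimilation: /g/ → [ɖ] before /ʐ/; /g/ → [b] before /β/; /g/ → [ɢ] before /ʁ/. In each pair only place changes, matching the following consonant, while manner and voice stay constant.
No alternation appears in [ʁagkɛ]: there the adjacent consonants already agree in place (/g/ and /k/ are both velar), so this form is consistent with the same rule.
The rule targets /g/ (voiced velar stop), which sits before the trigger /z/ (alveolar).
Changing only its place to alveolar gives [d] — the voiced alveolar stop.

[dɛdzoɲe]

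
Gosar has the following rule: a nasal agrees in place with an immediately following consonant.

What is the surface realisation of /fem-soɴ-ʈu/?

[fensoɳʈu]

/m/ is a voiced bilabial nasal. The following trigger /s/ is alveolar, so /m/ must become alveolar as well.
A voiced alveolar nasal is [n], so the surface segment is [n].
The same rule applies at the second boundary: /ɴ/ → [ɳ] next to /ʈ/.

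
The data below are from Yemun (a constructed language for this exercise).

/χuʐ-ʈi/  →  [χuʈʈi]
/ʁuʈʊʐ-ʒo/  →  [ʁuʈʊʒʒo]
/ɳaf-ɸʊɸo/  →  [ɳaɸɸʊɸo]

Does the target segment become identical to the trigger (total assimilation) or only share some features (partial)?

total assimilation

Comparing underlying and surface forms, /ʐ/ → [ʈ] is the alternation; the neighbouring /ʈ/ is constant.
The output [ʈ] is identical to the trigger /ʈ/ — every feature (place, manner, voicing) has been copied — so this is total assimilation.
The other forms behave the same way: /ʐ/ → [ʒ] before /ʒ/; /f/ → [ɸ] before /ɸ/ — in each case the output is a copy of the following consonant.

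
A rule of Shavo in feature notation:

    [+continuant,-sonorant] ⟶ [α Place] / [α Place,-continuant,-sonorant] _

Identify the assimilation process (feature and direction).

progressive place assimilation

The rule copies the place features (abbreviated [Place]) from the environment onto the target, so the assimilating feature is place.
Since the environment is written before the underscore, the trigger precedes the target; the direction is progressive.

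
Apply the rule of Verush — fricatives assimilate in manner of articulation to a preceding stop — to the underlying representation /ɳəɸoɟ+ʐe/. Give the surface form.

[ɳəɸoɟɖe]

The rule targets /ʐ/ (voiced retroflex fricative), which sits after the trigger /ɟ/ (stop).
The voiced retroflex stop is [ɖ], so /ʐ/ → [ɖ].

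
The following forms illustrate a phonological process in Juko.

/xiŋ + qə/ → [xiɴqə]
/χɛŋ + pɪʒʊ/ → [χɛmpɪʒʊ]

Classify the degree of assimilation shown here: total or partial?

Underlying /ŋ/ is realised as [ɴ] next to /q/; /q/ itself does not change.
/ŋ/ is velar while /q/ is uvular; the output [ɴ] is uvular, matching the trigger — so the feature that spreads is place.
Manner and voice are unchanged, so the assimilation is partial, not total.
The other alternating form patterns the same way: /ŋ/ → [m] before /p/ (velar → bilabial, matching bilabial) — only place changes, and always toward the following segment.

partial assimilation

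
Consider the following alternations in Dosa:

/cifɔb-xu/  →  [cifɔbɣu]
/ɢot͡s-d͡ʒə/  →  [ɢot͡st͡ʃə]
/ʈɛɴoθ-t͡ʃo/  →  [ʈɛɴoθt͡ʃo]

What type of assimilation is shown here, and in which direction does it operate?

progressive voicing assimilation

The segment that alternates is /x/, which surfaces as [ɣ] when adjacent to /b/.
The change voiceless → voiced matches the voicing of the preceding /b/, identifying this as voicing assimilation.
Place and manner are unchanged, so the assimilation is partial, not total.
The same holds elsewhere in the data: /d͡ʒ/ → [t͡ʃ] after /t͡s/ (voiced → voiceless, matching voiceless) — only voicing changes, and always toward the preceding segment.
No alternation appears in [ʈɛɴoθt͡ʃo]: there the adjacent consonants already agree in voicing (/t͡ʃ/ and /θ/ are both voiceless), so this form is consistent with the same rule.
The trigger is the preceding segment, so the direction is progressive (perseverative).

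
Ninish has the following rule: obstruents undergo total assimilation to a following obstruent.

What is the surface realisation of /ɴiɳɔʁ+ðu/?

[ɴiɳɔððu]

/ʁ/ is the segment targeted by the rule; it sits immediately before /ð/, so it assimilates completely and surfaces as [ð].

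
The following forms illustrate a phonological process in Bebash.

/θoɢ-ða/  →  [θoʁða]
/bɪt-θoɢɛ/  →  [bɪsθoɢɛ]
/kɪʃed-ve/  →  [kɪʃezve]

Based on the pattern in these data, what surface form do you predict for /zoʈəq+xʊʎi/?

The data show regressive manner assimilation: /ɢ/ → [ʁ] before /ð/; /t/ → [s] before /θ/; /d/ → [z] before /v/. In each pair only manner changes, matching the following consonant, while place and voice stay constant.
The rule targets /q/ (voiceless uvular stop), which sits before the trigger /x/ (fricative).
Changing only its manner to fricative gives [χ] — the voiceless uvular fricative.

[zoʈəχxʊʎi]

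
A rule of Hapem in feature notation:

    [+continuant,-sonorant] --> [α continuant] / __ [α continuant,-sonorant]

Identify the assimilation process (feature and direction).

regressive manner assimilation

The shared variable α links the value of [continuant] on the target to that of the neighbouring obstruent. [continuant] distinguishes stops from fricatives — a manner-of-articulation feature — so this is manner assimilation.
The conditioning segment sits to the right of the focus bar, meaning the trigger follows the segment that changes — regressive assimilation.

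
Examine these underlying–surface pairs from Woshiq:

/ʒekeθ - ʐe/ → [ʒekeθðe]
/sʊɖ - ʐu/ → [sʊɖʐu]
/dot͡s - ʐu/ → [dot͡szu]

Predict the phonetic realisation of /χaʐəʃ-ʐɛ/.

The data show progressive place assimilation: /ʐ/ → [ð] after /θ/; /ʐ/ → [z] after /t͡s/. In each pair only place changes, matching the preceding consonant, while manner and voice stay constant.
Nothing changes in [sʊɖʐu]: there the adjacent consonants already agree in place (/ʐ/ and /ɖ/ are both retroflex), so this form is consistent with the same rule.
/ʐ/ is a voiced retroflex fricative. The preceding trigger /ʃ/ is postalveolar, so /ʐ/ must become postalveolar as well.
The voiced postalveolar fricative is [ʒ], so /ʐ/ → [ʒ].

[χaʐəʃʒɛ]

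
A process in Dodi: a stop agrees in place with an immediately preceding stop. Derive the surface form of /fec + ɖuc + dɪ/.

/ɖ/ is a voiced retroflex stop. The preceding trigger /c/ is palatal, so /ɖ/ must become palatal as well.
A voiced palatal stop is [ɟ], so the surface segment is [ɟ].
The same rule applies at the second boundary: /d/ → [ɟ] next to /c/.

[fecɟucɟɪ]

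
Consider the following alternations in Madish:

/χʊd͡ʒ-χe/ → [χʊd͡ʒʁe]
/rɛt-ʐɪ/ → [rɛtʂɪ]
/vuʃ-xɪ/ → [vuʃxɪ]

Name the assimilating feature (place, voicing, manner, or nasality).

voicing

The segment that alternates is /χ/, which surfaces as [ʁ] when adjacent to /d͡ʒ/.
/χ/ is voiceless while /d͡ʒ/ is voiced; the output [ʁ] is voiced, matching the trigger — so the feature that spreads is voicing.
Checking the remaining alternation: /ʐ/ → [ʂ] after /t/ (voiced → voiceless, matching voiceless) — only voicing changes, and always toward the preceding segment.
Nothing changes in [vuʃxɪ]: there the adjacent consonants already agree in voicing (/x/ and /ʃ/ are both voiceless), so this form is consistent with the same rule.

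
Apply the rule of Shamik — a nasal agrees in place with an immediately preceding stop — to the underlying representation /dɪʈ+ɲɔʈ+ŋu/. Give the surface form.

The rule targets /ɲ/ (voiced palatal nasal), which sits after the trigger /ʈ/ (retroflex).
Changing only its place to retroflex gives [ɳ] — the voiced retroflex nasal.
The same rule applies at the second boundary: /ŋ/ → [ɳ] next to /ʈ/.

[dɪʈɳɔʈɳu]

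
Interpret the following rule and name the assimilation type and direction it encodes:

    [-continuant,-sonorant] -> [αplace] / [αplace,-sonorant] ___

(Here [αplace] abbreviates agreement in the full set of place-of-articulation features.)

The shared variable α links the value of the place features (abbreviated [place]) on the target to the same value on the neighbouring segment, so place is the feature that assimilates.
The conditioning segment sits to the left of the focus bar, meaning the trigger precedes the segment that changes — progressive assimilation.

progressive place assimilation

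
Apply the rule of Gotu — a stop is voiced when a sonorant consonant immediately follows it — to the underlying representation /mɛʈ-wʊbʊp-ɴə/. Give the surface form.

[mɛɖwʊbʊbɴə]

The rule targets /ʈ/ (voiceless retroflex stop), which sits before the trigger /w/ (voiced).
The voiced retroflex stop is [ɖ], so /ʈ/ → [ɖ].
At the second juncture, /p/ likewise becomes [b] adjacent to /ɴ/.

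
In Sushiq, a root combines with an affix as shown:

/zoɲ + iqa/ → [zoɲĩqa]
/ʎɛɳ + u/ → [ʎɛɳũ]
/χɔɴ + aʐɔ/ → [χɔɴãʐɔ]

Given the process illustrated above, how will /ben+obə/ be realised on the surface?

The data show progressive nasality assimilation (vowel nasalisation): /i/ → [ĩ] after /ɲ/; /u/ → [ũ] after /ɳ/; /a/ → [ã] after /ɴ/ — a vowel is nasalised by an immediately preceding nasal consonant.
The vowel /o/ is adjacent to the preceding nasal /n/, so it acquires [+nasal] and surfaces as [õ].

[benõbə]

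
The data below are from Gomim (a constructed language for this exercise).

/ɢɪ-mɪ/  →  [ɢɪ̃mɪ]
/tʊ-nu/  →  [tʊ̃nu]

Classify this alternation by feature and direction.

The vowel /ɪ/ surfaces as nasalised [ɪ̃] next to the following nasal /m/ — it has acquired the [+nasal] feature of its neighbour.
The other form shows the same pattern: /ʊ/ → [ʊ̃] before /n/ — each time a vowel is nasalised next to a following nasal.
Because the conditioning nasal is to the right of the vowel that changes, the process is regressive (anticipatory).

regressive nasality assimilation (vowel nasalisation)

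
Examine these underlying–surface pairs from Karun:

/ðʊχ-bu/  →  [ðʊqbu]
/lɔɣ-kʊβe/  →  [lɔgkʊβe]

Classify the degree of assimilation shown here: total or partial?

partial assimilation

Underlying /χ/ is realised as [q] next to /b/; /b/ itself does not change.
/χ/ is a fricative while /b/ is a stop; the output [q] is a stop, matching the trigger — so the feature that spreads is manner.
Place and voice are unchanged, so the assimilation is partial, not total.
Checking the remaining alternation: /ɣ/ → [g] before /k/ (fricative → stop, matching a stop) — only manner changes, and always toward the following segment.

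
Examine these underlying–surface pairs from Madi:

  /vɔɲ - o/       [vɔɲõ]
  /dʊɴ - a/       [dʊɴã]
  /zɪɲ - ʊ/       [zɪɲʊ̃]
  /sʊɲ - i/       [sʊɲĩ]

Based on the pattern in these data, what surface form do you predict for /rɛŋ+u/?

The data show progressive nasality assimilation (vowel nasalisation): /o/ → [õ] after /ɲ/; /a/ → [ã] after /ɴ/; /ʊ/ → [ʊ̃] after /ɲ/; /i/ → [ĩ] after /ɲ/ — a vowel is nasalised by an immediately preceding nasal consonant.
/u/ sits next to the nasal /ŋ/ and is therefore nasalised to [ũ].

[rɛŋũ]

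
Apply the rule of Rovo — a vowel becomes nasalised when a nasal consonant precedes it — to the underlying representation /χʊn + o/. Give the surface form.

[χʊnõ]

/o/ sits next to the nasal /n/ and is therefore nasalised to [õ].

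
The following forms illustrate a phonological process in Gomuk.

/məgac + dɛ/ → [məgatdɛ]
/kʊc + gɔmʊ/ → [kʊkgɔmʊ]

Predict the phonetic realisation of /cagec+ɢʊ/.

The data show regressive place assimilation: /c/ → [t] before /d/; /c/ → [k] before /g/. In each pair only place changes, matching the following consonant, while manner and voice stay constant.
The rule targets /c/ (voiceless palatal stop), which sits before the trigger /ɢ/ (uvular).
Changing only its place to uvular gives [q] — the voiceless uvular stop.

[cageqɢʊ]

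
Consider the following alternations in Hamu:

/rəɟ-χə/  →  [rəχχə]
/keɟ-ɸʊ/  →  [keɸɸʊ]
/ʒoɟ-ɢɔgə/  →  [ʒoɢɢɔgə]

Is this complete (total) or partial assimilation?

Comparing underlying and surface forms, /ɟ/ → [χ] is the alternation; the neighbouring /χ/ is constant.
The output [χ] is identical to the trigger /χ/ — every feature (place, manner, voicing) has been copied — so this is total assimilation.
The remaining alternations confirm this: /ɟ/ → [ɸ] before /ɸ/; /ɟ/ → [ɢ] before /ɢ/ — in each case the output is a copy of the following consonant.

total assimilation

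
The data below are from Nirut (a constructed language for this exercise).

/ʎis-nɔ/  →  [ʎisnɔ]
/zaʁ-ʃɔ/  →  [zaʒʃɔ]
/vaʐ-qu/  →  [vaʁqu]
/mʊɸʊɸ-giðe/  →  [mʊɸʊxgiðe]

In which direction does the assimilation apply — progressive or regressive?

Underlying /ʁ/ is realised as [ʒ] next to /ʃ/; /ʃ/ itself does not change.
/ʁ/ is uvular while /ʃ/ is postalveolar; the output [ʒ] is postalveolar, matching the trigger — so the feature that spreads is place.
The same holds elsewhere in the data: /ʐ/ → [ʁ] before /q/ (retroflex → uvular, matching uvular); /ɸ/ → [x] before /g/ (bilabial → velar, matching velar) — only place changes, and always toward the following segment.
No alternation appears in [ʎisnɔ]: there the adjacent consonants already agree in place (/s/ and /n/ are both alveolar), so this form is consistent with the same rule.
Since the segment that changes precedes the conditioning segment, the assimilation is regressive.

regressive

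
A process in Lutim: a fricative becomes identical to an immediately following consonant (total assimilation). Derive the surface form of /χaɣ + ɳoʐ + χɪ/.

[χaɳɳoχχɪ]

/ɣ/ is the segment targeted by the rule; it sits immediately before /ɳ/, so it assimilates completely and surfaces as [ɳ].
The same rule applies at the second boundary: /ʐ/ → [χ] next to /χ/.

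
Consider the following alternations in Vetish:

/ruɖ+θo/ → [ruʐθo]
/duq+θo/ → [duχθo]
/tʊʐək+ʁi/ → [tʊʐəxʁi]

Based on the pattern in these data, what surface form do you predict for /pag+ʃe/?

[paɣʃe]

The data show regressive manner assimilation: /ɖ/ → [ʐ] before /θ/; /q/ → [χ] before /θ/; /k/ → [x] before /ʁ/. In each pair only manner changes, matching the following consonant, while place and voice stay constant.
The rule targets /g/ (voiced velar stop), which sits before the trigger /ʃ/ (fricative).
A voiced velar fricative is [ɣ], so the surface segment is [ɣ].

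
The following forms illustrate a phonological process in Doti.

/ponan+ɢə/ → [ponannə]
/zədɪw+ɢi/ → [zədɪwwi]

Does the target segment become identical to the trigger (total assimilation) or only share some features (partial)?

total assimilation

The segment that alternates is /ɢ/, which surfaces as [n] when adjacent to /n/.
The output [n] is identical to the trigger /n/ — every feature (place, manner, voicing) has been copied — so this is total assimilation.
The remaining alternation confirms this: /ɢ/ → [w] after /w/ — in each case the output is a copy of the preceding consonant.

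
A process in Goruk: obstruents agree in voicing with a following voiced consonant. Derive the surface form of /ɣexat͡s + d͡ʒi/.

The rule targets /t͡s/ (voiceless alveolar affricate), which sits before the trigger /d͡ʒ/ (voiced).
The voiced alveolar affricate is [d͡z], so /t͡s/ → [d͡z].

[ɣexad͡zd͡ʒi]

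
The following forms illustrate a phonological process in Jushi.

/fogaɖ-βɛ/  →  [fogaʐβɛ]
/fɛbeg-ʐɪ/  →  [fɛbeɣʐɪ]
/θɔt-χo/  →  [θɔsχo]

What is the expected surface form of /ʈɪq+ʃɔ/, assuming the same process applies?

[ʈɪχʃɔ]

The data show regressive manner assimilation: /ɖ/ → [ʐ] before /β/; /g/ → [ɣ] before /ʐ/; /t/ → [s] before /χ/. In each pair only manner changes, matching the following consonant, while place and voice stay constant.
The rule targets /q/ (voiceless uvular stop), which sits before the trigger /ʃ/ (fricative).
Changing only its manner to fricative gives [χ] — the voiceless uvular fricative.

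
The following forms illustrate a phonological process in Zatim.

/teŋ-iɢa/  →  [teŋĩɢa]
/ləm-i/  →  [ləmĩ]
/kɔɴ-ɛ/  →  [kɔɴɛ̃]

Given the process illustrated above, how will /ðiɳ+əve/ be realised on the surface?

The data show progressive nasality assimilation (vowel nasalisation): /i/ → [ĩ] after /ŋ/; /i/ → [ĩ] after /m/; /ɛ/ → [ɛ̃] after /ɴ/ — a vowel is nasalised by an immediately preceding nasal consonant.
/ə/ sits next to the nasal /ɳ/ and is therefore nasalised to [ə̃].

[ðiɳə̃ve]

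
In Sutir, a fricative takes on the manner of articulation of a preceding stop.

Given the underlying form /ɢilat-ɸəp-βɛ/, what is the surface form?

[ɢilatpəpbɛ]

The rule targets /ɸ/ (voiceless bilabial fricative), which sits after the trigger /t/ (stop).
The voiceless bilabial stop is [p], so /ɸ/ → [p].
At the second juncture, /β/ likewise becomes [b] adjacent to /p/.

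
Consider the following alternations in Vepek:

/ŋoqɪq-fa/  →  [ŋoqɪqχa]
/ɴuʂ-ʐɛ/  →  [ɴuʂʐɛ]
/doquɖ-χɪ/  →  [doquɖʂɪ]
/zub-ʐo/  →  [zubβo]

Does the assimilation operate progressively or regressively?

progressive

The segment that alternates is /f/, which surfaces as [χ] when adjacent to /q/.
/f/ is labiodental while /q/ is uvular; the output [χ] is uvular, matching the trigger — so the feature that spreads is place.
The other alternating forms pattern the same way: /χ/ → [ʂ] after /ɖ/ (uvular → retroflex, matching retroflex); /ʐ/ → [β] after /b/ (retroflex → bilabial, matching bilabial) — only place changes, and always toward the preceding segment.
No alternation appears in [ɴuʂʐɛ]: there the adjacent consonants already agree in place (/ʐ/ and /ʂ/ are both retroflex), so this form is consistent with the same rule.
Since the segment that changes follows the conditioning segment, the assimilation is progressive.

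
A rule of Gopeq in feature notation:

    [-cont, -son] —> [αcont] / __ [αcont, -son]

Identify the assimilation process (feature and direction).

The shared variable α links the value of [cont] on the target to that of the neighbouring obstruent. [cont] distinguishes stops from fricatives — a manner-of-articulation feature — so this is manner assimilation.
The conditioning segment sits to the right of the focus bar, meaning the trigger follows the segment that changes — regressive assimilation.

regressive manner assimilation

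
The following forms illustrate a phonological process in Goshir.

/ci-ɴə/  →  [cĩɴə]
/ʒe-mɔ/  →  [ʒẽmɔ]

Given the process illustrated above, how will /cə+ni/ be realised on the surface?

[cə̃ni]

The data show regressive nasality assimilation (vowel nasalisation): /i/ → [ĩ] before /ɴ/; /e/ → [ẽ] before /m/ — a vowel is nasalised by an immediately following nasal consonant.
/ə/ sits next to the nasal /n/ and is therefore nasalised to [ə̃].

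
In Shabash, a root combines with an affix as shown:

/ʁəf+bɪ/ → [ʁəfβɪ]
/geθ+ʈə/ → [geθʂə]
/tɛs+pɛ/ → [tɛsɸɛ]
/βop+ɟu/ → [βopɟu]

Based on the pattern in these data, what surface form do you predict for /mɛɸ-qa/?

The data show progressive manner assimilation: /b/ → [β] after /f/; /ʈ/ → [ʂ] after /θ/; /p/ → [ɸ] after /s/. In each pair only manner changes, matching the preceding consonant, while place and voice stay constant.
No alternation appears in [βopɟu]: there the adjacent consonants already agree in manner (/ɟ/ and /p/ are both stops), so this form is consistent with the same rule.
The rule targets /q/ (voiceless uvular stop), which sits after the trigger /ɸ/ (fricative).
The voiceless uvular fricative is [χ], so /q/ → [χ].

[mɛɸχa]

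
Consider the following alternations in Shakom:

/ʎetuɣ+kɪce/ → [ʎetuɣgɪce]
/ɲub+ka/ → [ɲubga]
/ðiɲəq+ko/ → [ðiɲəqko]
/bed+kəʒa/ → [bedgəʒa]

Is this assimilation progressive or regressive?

progressive

Underlying /k/ is realised as [g] next to /ɣ/; /ɣ/ itself does not change.
/k/ is voiceless while /ɣ/ is voiced; the output [g] is voiced, matching the trigger — so the feature that spreads is voicing.
The other alternating forms pattern the same way: /k/ → [g] after /b/ (voiceless → voiced, matching voiced); /k/ → [g] after /d/ (voiceless → voiced, matching voiced) — only voicing changes, and always toward the preceding segment.
No alternation appears in [ðiɲəqko]: there the adjacent consonants already agree in voicing (/k/ and /q/ are both voiceless), so this form is consistent with the same rule.
The trigger is the preceding segment, so the direction is progressive (perseverative).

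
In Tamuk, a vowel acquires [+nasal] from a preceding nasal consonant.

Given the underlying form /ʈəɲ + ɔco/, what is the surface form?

[ʈəɲɔ̃co]

The vowel /ɔ/ is adjacent to the preceding nasal /ɲ/, so it acquires [+nasal] and surfaces as [ɔ̃].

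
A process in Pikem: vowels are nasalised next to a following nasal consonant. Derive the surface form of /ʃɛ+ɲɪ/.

[ʃɛ̃ɲɪ]

/ɛ/ sits next to the nasal /ɲ/ and is therefore nasalised to [ɛ̃].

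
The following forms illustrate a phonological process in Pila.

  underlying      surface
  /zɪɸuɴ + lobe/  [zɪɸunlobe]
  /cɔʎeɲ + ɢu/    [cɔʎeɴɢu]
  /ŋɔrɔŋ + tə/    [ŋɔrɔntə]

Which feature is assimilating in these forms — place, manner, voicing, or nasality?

place

The segment that alternates is /ɴ/, which surfaces as [n] when adjacent to /l/.
The change uvular → alveolar matches the place of the following /l/, identifying this as place assimilation.
The other alternating forms pattern the same way: /ɲ/ → [ɴ] before /ɢ/ (palatal → uvular, matching uvular); /ŋ/ → [n] before /t/ (velar → alveolar, matching alveolar) — only place changes, and always toward the following segment.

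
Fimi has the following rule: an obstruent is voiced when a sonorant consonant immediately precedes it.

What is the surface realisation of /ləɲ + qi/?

[ləɲɢi]

/q/ is a voiceless uvular stop. The preceding trigger /ɲ/ is voiced, so /q/ must become voiced as well.
The voiced uvular stop is [ɢ], so /q/ → [ɢ].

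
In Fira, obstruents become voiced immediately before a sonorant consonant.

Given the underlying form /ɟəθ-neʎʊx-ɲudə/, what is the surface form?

[ɟəðneʎʊɣɲudə]

/θ/ is a voiceless dental fricative. The following trigger /n/ is voiced, so /θ/ must become voiced as well.
A voiced dental fricative is [ð], so the surface segment is [ð].
At the second juncture, /x/ likewise becomes [ɣ] adjacent to /ɲ/.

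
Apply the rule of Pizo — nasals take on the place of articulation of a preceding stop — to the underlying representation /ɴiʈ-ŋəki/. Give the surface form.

[ɴiʈɳəki]

/ŋ/ is a voiced velar nasal. The preceding trigger /ʈ/ is retroflex, so /ŋ/ must become retroflex as well.
A voiced retroflex nasal is [ɳ], so the surface segment is [ɳ].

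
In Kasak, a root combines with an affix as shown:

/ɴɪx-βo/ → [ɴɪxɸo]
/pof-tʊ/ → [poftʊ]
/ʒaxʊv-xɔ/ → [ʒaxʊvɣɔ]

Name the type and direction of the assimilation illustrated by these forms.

Comparing underlying and surface forms, /β/ → [ɸ] is the alternation; the neighbouring /x/ is constant.
The change voiced → voiceless matches the voicing of the preceding /x/, identifying this as voicing assimilation.
Place and manner are unchanged, so the assimilation is partial, not total.
The other alternating form patterns the same way: /x/ → [ɣ] after /v/ (voiceless → voiced, matching voiced) — only voicing changes, and always toward the preceding segment.
No alternation appears in [poftʊ]: there the adjacent consonants already agree in voicing (/t/ and /f/ are both voiceless), so this form is consistent with the same rule.
The trigger is the preceding segment, so the direction is progressive (perseverative).

progressive voicing assimilation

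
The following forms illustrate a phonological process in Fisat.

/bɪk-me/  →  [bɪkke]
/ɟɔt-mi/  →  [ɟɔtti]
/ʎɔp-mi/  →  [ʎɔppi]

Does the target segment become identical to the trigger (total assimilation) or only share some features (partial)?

Underlying /m/ is realised as [k] next to /k/; /k/ itself does not change.
The output [k] is identical to the trigger /k/ — every feature (place, manner, voicing) has been copied — so this is total assimilation.
The remaining alternations confirm this: /m/ → [t] after /t/; /m/ → [p] after /p/ — in each case the output is a copy of the preceding consonant.

total assimilation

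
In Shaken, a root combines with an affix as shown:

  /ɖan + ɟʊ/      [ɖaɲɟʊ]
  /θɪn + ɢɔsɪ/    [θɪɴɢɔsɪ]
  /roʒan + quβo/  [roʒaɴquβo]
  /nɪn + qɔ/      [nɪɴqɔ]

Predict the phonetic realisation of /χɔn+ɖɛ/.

The data show regressive place assimilation: /n/ → [ɲ] before /ɟ/; /n/ → [ɴ] before /ɢ/; /n/ → [ɴ] before /q/. In each pair only place changes, matching the following consonant, while manner and voice stay constant.
/n/ is a voiced alveolar nasal. The following trigger /ɖ/ is retroflex, so /n/ must become retroflex as well.
A voiced retroflex nasal is [ɳ], so the surface segment is [ɳ].

[χɔɳɖɛ]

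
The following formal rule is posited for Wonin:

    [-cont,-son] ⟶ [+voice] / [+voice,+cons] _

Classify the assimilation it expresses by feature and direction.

progressive voicing assimilation

The structural change is [+voice], and the conditioning segment [+voice,+cons] (a voiced consonant) is itself voiced, so the target comes to share the voicing of its neighbour — voicing assimilation.
The conditioning segment sits to the left of the focus bar, meaning the trigger precedes the segment that changes — progressive assimilation.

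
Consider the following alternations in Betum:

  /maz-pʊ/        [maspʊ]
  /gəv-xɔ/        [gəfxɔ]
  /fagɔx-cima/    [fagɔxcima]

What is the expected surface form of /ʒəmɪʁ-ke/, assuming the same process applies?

The data show regressive voicing assimilation: /z/ → [s] before /p/; /v/ → [f] before /x/. In each pair only voicing changes, matching the following consonant, while place and manner stay constant.
Nothing changes in [fagɔxcima]: there the adjacent consonants already agree in voicing (/x/ and /c/ are both voiceless), so this form is consistent with the same rule.
The rule targets /ʁ/ (voiced uvular fricative), which sits before the trigger /k/ (voiceless).
Changing only its voicing to voiceless gives [χ] — the voiceless uvular fricative.

[ʒəmɪχke]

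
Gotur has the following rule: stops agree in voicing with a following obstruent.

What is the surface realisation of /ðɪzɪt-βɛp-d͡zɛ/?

The rule targets /t/ (voiceless alveolar stop), which sits before the trigger /β/ (voiced).
A voiced alveolar stop is [d], so the surface segment is [d].
The same rule applies at the second boundary: /p/ → [b] next to /d͡z/.

[ðɪzɪdβɛbd͡zɛ]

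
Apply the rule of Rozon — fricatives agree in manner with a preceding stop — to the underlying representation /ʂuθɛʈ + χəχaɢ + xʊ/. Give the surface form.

/χ/ is a voiceless uvular fricative. The preceding trigger /ʈ/ is a stop, so /χ/ must become a stop as well.
A voiceless uvular stop is [q], so the surface segment is [q].
At the second juncture, /x/ likewise becomes [k] adjacent to /ɢ/.

[ʂuθɛʈqəχaɢkʊ]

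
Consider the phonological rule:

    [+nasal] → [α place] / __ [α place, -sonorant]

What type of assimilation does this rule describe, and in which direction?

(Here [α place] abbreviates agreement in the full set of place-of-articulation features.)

The shared variable α links the value of the place features (abbreviated [place]) on the target to the same value on the neighbouring segment, so place is the feature that assimilates.
The conditioning segment sits to the right of the focus bar, meaning the trigger follows the segment that changes — regressive assimilation.

regressive place assimilation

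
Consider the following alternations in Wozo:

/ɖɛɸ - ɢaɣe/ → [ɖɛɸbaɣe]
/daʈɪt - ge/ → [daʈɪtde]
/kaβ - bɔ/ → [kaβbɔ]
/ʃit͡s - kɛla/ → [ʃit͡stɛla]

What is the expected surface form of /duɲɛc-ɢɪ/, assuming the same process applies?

The data show progressive place assimilation: /ɢ/ → [b] after /ɸ/; /g/ → [d] after /t/; /k/ → [t] after /t͡s/. In each pair only place changes, matching the preceding consonant, while manner and voice stay constant.
No alternation appears in [kaβbɔ]: there the adjacent consonants already agree in place (/b/ and /β/ are both bilabial), so this form is consistent with the same rule.
/ɢ/ is a voiced uvular stop. The preceding trigger /c/ is palatal, so /ɢ/ must become palatal as well.
Changing only its place to palatal gives [ɟ] — the voiced palatal stop.

[duɲɛcɟɪ]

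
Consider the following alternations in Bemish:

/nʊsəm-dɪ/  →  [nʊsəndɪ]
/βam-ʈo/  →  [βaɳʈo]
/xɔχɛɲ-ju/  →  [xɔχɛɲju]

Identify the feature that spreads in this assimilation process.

place

Comparing underlying and surface forms, /m/ → [n] is the alternation; the neighbouring /d/ is constant.
/m/ is bilabial while /d/ is alveolar; the output [n] is alveolar, matching the trigger — so the feature that spreads is place.
The other alternating form patterns the same way: /m/ → [ɳ] before /ʈ/ (bilabial → retroflex, matching retroflex) — only place changes, and always toward the following segment.
No alternation appears in [xɔχɛɲju]: there the adjacent consonants already agree in place (/ɲ/ and /j/ are both palatal), so this form is consistent with the same rule.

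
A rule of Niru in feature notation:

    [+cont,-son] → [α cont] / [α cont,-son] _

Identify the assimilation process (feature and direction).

progressive manner assimilation

The rule copies [cont] (continuancy) from the environment onto the target fricatives; since [±cont] encodes the stop/fricative manner contrast, the assimilating dimension is manner.
The conditioning segment sits to the left of the focus bar, meaning the trigger precedes the segment that changes — progressive assimilation.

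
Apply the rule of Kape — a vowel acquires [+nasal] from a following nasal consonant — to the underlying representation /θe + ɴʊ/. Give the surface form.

[θẽɴʊ]

The vowel /e/ is adjacent to the following nasal /ɴ/, so it acquires [+nasal] and surfaces as [ẽ].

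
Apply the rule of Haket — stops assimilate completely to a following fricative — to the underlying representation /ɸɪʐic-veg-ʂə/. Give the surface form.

[ɸɪʐivveʂʂə]

/c/ is the segment targeted by the rule; it sits immediately before /v/, so it assimilates completely and surfaces as [v].
The same rule applies at the second boundary: /g/ → [ʂ] next to /ʂ/.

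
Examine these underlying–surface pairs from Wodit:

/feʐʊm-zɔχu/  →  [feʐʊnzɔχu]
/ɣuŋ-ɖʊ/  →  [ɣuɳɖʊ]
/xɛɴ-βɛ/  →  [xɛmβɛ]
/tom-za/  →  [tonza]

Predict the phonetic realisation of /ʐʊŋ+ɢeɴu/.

[ʐʊɴɢeɴu]

The data show regressive place assimilation: /m/ → [n] before /z/; /ŋ/ → [ɳ] before /ɖ/; /ɴ/ → [m] before /β/. In each pair only place changes, matching the following consonant, while manner and voice stay constant.
/ŋ/ is a voiced velar nasal. The following trigger /ɢ/ is uvular, so /ŋ/ must become uvular as well.
Changing only its place to uvular gives [ɴ] — the voiced uvular nasal.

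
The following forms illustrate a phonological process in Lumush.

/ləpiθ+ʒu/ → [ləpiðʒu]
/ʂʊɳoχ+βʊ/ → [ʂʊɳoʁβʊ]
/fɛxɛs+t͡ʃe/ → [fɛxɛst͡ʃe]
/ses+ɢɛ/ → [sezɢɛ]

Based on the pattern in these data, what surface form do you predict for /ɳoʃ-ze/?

[ɳoʒze]

The data show regressive voicing assimilation: /θ/ → [ð] before /ʒ/; /χ/ → [ʁ] before /β/; /s/ → [z] before /ɢ/. In each pair only voicing changes, matching the following consonant, while place and manner stay constant.
No alternation appears in [fɛxɛst͡ʃe]: there the adjacent consonants already agree in voicing (/s/ and /t͡ʃ/ are both voiceless), so this form is consistent with the same rule.
The rule targets /ʃ/ (voiceless postalveolar fricative), which sits before the trigger /z/ (voiced).
Changing only its voicing to voiced gives [ʒ] — the voiced postalveolar fricative.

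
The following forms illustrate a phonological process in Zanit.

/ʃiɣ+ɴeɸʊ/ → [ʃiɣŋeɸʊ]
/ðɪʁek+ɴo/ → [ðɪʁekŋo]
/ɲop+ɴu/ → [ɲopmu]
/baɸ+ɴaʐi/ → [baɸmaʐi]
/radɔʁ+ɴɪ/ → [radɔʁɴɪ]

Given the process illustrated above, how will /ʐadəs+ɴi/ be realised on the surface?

The data show progressive place assimilation: /ɴ/ → [ŋ] after /ɣ/; /ɴ/ → [ŋ] after /k/; /ɴ/ → [m] after /p/; /ɴ/ → [m] after /ɸ/. In each pair only place changes, matching the preceding consonant, while manner and voice stay constant.
No alternation appears in [radɔʁɴɪ]: there the adjacent consonants already agree in place (/ɴ/ and /ʁ/ are both uvular), so this form is consistent with the same rule.
/ɴ/ is a voiced uvular nasal. The preceding trigger /s/ is alveolar, so /ɴ/ must become alveolar as well.
A voiced alveolar nasal is [n], so the surface segment is [n].

[ʐadəsni]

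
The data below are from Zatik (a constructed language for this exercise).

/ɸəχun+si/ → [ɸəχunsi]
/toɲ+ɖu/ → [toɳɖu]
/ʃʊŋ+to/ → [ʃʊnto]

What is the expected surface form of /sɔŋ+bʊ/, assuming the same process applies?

[sɔmbʊ]

The data show regressive place assimilation: /ɲ/ → [ɳ] before /ɖ/; /ŋ/ → [n] before /t/. In each pair only place changes, matching the following consonant, while manner and voice stay constant.
No alternation appears in [ɸəχunsi]: there the adjacent consonants already agree in place (/n/ and /s/ are both alveolar), so this form is consistent with the same rule.
The rule targets /ŋ/ (voiced velar nasal), which sits before the trigger /b/ (bilabial).
A voiced bilabial nasal is [m], so the surface segment is [m].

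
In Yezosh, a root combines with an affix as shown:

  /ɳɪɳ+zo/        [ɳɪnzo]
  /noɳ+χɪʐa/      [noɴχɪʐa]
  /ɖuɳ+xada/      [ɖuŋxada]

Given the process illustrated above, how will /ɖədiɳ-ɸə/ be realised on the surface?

[ɖədimɸə]

The data show regressive place assimilation: /ɳ/ → [n] before /z/; /ɳ/ → [ɴ] before /χ/; /ɳ/ → [ŋ] before /x/. In each pair only place changes, matching the following consonant, while manner and voice stay constant.
The rule targets /ɳ/ (voiced retroflex nasal), which sits before the trigger /ɸ/ (bilabial).
Changing only its place to bilabial gives [m] — the voiced bilabial nasal.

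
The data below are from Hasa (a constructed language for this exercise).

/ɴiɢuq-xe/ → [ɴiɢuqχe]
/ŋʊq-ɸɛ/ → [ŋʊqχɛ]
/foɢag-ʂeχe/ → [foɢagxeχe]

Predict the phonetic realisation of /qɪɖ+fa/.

The data show progressive place assimilation: /x/ → [χ] after /q/; /ɸ/ → [χ] after /q/; /ʂ/ → [x] after /g/. In each pair only place changes, matching the preceding consonant, while manner and voice stay constant.
/f/ is a voiceless labiodental fricative. The preceding trigger /ɖ/ is retroflex, so /f/ must become retroflex as well.
A voiceless retroflex fricative is [ʂ], so the surface segment is [ʂ].

[qɪɖʂa]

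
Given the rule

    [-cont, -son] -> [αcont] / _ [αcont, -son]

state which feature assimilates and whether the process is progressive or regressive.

The shared variable α links the value of [cont] on the target to that of the neighbouring obstruent. [cont] distinguishes stops from fricatives — a manner-of-articulation feature — so this is manner assimilation.
The conditioning segment sits to the right of the focus bar, meaning the trigger follows the segment that changes — regressive assimilation.

regressive manner assimilation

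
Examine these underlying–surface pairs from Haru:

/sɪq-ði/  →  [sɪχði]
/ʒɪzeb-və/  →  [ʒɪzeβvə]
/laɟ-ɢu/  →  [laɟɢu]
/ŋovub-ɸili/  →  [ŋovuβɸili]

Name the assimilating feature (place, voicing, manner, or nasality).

manner

The segment that alternates is /q/, which surfaces as [χ] when adjacent to /ð/.
/q/ is a stop while /ð/ is a fricative; the output [χ] is a fricative, matching the trigger — so the feature that spreads is manner.
The same holds elsewhere in the data: /b/ → [β] before /v/ (stop → fricative, matching a fricative); /b/ → [β] before /ɸ/ (stop → fricative, matching a fricative) — only manner changes, and always toward the following segment.
No alternation appears in [laɟɢu]: there the adjacent consonants already agree in manner (/ɟ/ and /ɢ/ are both stops), so this form is consistent with the same rule.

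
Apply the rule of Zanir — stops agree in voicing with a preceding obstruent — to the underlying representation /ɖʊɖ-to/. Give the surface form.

[ɖʊɖdo]

/t/ is a voiceless alveolar stop. The preceding trigger /ɖ/ is voiced, so /t/ must become voiced as well.
A voiced alveolar stop is [d], so the surface segment is [d].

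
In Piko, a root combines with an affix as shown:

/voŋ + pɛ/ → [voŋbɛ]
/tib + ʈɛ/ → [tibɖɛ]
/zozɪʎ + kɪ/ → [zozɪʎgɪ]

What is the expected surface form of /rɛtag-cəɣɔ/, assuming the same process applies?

[rɛtagɟəɣɔ]

The data show progressive voicing assimilation: /p/ → [b] after /ŋ/; /ʈ/ → [ɖ] after /b/; /k/ → [g] after /ʎ/. In each pair only voicing changes, matching the preceding consonant, while place and manner stay constant.
/c/ is a voiceless palatal stop. The preceding trigger /g/ is voiced, so /c/ must become voiced as well.
The voiced palatal stop is [ɟ], so /c/ → [ɟ].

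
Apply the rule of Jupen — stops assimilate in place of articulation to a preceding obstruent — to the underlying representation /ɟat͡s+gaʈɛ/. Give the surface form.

[ɟat͡sdaʈɛ]

The rule targets /g/ (voiced velar stop), which sits after the trigger /t͡s/ (alveolar).
Changing only its place to alveolar gives [d] — the voiced alveolar stop.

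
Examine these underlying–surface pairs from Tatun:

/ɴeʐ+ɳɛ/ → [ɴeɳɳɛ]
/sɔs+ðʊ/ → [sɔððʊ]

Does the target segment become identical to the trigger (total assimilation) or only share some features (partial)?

The segment that alternates is /s/, which surfaces as [ð] when adjacent to /ð/.
The output [ð] is identical to the trigger /ð/ — every feature (place, manner, voicing) has been copied — so this is total assimilation.
The remaining alternation confirms this: /ʐ/ → [ɳ] before /ɳ/ — in each case the output is a copy of the following consonant.

total assimilation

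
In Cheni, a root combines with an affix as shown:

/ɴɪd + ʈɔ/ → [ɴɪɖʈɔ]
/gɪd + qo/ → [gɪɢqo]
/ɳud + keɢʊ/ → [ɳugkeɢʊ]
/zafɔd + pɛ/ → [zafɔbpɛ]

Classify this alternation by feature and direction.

Comparing underlying and surface forms, /d/ → [ɖ] is the alternation; the neighbouring /ʈ/ is constant.
The change alveolar → retroflex matches the place of the following /ʈ/, identifying this as place assimilation.
Manner and voice are unchanged, so the assimilation is partial, not total.
The same holds elsewhere in the data: /d/ → [ɢ] before /q/ (alveolar → uvular, matching uvular); /d/ → [g] before /k/ (alveolar → velar, matching velar); /d/ → [b] before /p/ (alveolar → bilabial, matching bilabial) — only place changes, and always toward the following segment.
Since the segment that changes precedes the conditioning segment, the assimilation is regressive.

regressive place assimilation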